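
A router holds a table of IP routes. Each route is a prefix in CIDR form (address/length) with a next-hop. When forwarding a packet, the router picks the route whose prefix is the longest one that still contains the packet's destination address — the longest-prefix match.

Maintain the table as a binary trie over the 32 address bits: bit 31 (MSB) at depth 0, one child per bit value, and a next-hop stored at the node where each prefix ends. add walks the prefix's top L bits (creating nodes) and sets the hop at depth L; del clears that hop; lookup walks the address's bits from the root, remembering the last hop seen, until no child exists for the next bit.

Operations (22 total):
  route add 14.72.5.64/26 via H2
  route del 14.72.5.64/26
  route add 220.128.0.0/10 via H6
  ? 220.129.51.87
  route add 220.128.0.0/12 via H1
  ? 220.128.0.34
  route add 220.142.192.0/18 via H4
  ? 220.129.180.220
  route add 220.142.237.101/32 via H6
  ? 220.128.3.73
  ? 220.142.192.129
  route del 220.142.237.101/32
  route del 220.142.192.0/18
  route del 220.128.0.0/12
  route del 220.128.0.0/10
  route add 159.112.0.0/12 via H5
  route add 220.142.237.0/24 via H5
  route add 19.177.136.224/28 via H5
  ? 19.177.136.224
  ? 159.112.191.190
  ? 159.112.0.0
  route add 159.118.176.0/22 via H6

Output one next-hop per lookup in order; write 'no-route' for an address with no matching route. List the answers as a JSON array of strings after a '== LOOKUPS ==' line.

Process each operation:
  + 14.72.5.64/26 (H2) depth=26
  - 14.72.5.64/26 clear@26
  + 220.128.0.0/10 (H6) depth=10
  Q 220.129.51.87: descend 1101110010 ; hops seen [H6] ; pick H6
  + 220.128.0.0/12 (H1) depth=12
  Q 220.128.0.34: descend 110111001000 ; hops seen [H6,H1] ; pick H1
  + 220.142.192.0/18 (H4) depth=18
  Q 220.129.180.220: descend 110111001000 ; hops seen [H6,H1] ; pick H1
  + 220.142.237.101/32 (H6) depth=32
  Q 220.128.3.73: descend 110111001000 ; hops seen [H6,H1] ; pick H1
  Q 220.142.192.129: descend 110111001000111011 ; hops seen [H6,H1,H4] ; pick H4
  - 220.142.237.101/32 clear@32
  - 220.142.192.0/18 clear@18
  - 220.128.0.0/12 clear@12
  - 220.128.0.0/10 clear@10
  + 159.112.0.0/12 (H5) depth=12
  + 220.142.237.0/24 (H5) depth=24
  + 19.177.136.224/28 (H5) depth=28
  Q 19.177.136.224: descend 0001001110110001100010001110 ; hops seen [H5] ; pick H5
  Q 159.112.191.190: descend 100111110111 ; hops seen [H5] ; pick H5
  Q 159.112.0.0: descend 100111110111 ; hops seen [H5] ; pick H5
  + 159.118.176.0/22 (H6) depth=22

== LOOKUPS ==
["H6","H1","H1","H1","H4","H5","H5","H5"]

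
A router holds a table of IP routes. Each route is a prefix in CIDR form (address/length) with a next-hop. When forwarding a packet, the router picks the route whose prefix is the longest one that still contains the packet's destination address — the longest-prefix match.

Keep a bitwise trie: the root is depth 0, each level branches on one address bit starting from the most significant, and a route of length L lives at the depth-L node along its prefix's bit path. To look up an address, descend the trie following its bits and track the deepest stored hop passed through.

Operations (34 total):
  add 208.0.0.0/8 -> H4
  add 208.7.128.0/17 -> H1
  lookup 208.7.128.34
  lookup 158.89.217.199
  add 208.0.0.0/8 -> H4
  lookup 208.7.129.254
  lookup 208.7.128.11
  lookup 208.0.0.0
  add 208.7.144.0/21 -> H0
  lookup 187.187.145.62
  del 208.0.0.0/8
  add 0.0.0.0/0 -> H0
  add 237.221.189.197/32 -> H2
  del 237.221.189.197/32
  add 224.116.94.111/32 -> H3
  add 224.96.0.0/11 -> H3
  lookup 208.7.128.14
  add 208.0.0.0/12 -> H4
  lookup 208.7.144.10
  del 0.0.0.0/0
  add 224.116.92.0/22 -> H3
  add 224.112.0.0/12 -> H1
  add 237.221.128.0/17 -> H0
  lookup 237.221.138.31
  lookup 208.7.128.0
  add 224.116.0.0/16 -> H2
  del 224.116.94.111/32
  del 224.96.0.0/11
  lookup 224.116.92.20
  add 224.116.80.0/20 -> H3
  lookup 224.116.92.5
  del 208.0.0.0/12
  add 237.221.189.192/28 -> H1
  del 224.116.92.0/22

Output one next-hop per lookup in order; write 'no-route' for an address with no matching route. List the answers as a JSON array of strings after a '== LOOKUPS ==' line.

Apply in order:
  + 208.0.0.0/8 (H4) depth=8
  + 208.7.128.0/17 (H1) depth=17
  lookup 208.7.128.34: bits 11010000000001111 walk d0:-→d1:-→d2:-→d3:-→d4:-→d5:-→d6:-→d7:-→d8:H4→d9:-→d10:-→d11:-→d12:-→d13:-→d14:-→d15:-→d16:-→d17:H1 -> H1
  lookup 158.89.217.199: bits 1 walk d0:-→d1:- -> no-route
  + 208.0.0.0/8 (H4) depth=8
  lookup 208.7.129.254: bits 11010000000001111 walk d0:-→d1:-→d2:-→d3:-→d4:-→d5:-→d6:-→d7:-→d8:H4→d9:-→d10:-→d11:-→d12:-→d13:-→d14:-→d15:-→d16:-→d17:H1 -> H1
  lookup 208.7.128.11: bits 11010000000001111 walk d0:-→d1:-→d2:-→d3:-→d4:-→d5:-→d6:-→d7:-→d8:H4→d9:-→d10:-→d11:-→d12:-→d13:-→d14:-→d15:-→d16:-→d17:H1 -> H1
  lookup 208.0.0.0: bits 1101000000000 walk d0:-→d1:-→d2:-→d3:-→d4:-→d5:-→d6:-→d7:-→d8:H4→d9:-→d10:-→d11:-→d12:-→d13:- -> H4
  + 208.7.144.0/21 (H0) depth=21
  lookup 187.187.145.62: bits 1 walk d0:-→d1:- -> no-route
  - 208.0.0.0/8 clear@8
  + 0.0.0.0/0 (H0) depth=0
  + 237.221.189.197/32 (H2) depth=32
  - 237.221.189.197/32 clear@32
  + 224.116.94.111/32 (H3) depth=32
  + 224.96.0.0/11 (H3) depth=11
  lookup 208.7.128.14: bits 1101000000000111100 walk d0:H0→d1:-→d2:-→d3:-→d4:-→d5:-→d6:-→d7:-→d8:-→d9:-→d10:-→d11:-→d12:-→d13:-→d14:-→d15:-→d16:-→d17:H1→d18:-→d19:- -> H1
  + 208.0.0.0/12 (H4) depth=12
  lookup 208.7.144.10: bits 110100000000011110010 walk d0:H0→d1:-→d2:-→d3:-→d4:-→d5:-→d6:-→d7:-→d8:-→d9:-→d10:-→d11:-→d12:H4→d13:-→d14:-→d15:-→d16:-→d17:H1→d18:-→d19:-→d20:-→d21:H0 -> H0
  - 0.0.0.0/0 clear@0
  + 224.116.92.0/22 (H3) depth=22
  + 224.112.0.0/12 (H1) depth=12
  + 237.221.128.0/17 (H0) depth=17
  lookup 237.221.138.31: bits 111011011101110110 walk d0:-→d1:-→d2:-→d3:-→d4:-→d5:-→d6:-→d7:-→d8:-→d9:-→d10:-→d11:-→d12:-→d13:-→d14:-→d15:-→d16:-→d17:H0→d18:- -> H0
  lookup 208.7.128.0: bits 1101000000000111100 walk d0:-→d1:-→d2:-→d3:-→d4:-→d5:-→d6:-→d7:-→d8:-→d9:-→d10:-→d11:-→d12:H4→d13:-→d14:-→d15:-→d16:-→d17:H1→d18:-→d19:- -> H1
  + 224.116.0.0/16 (H2) depth=16
  - 224.116.94.111/32 clear@32
  - 224.96.0.0/11 clear@11
  lookup 224.116.92.20: bits 1110000001110100010111 walk d0:-→d1:-→d2:-→d3:-→d4:-→d5:-→d6:-→d7:-→d8:-→d9:-→d10:-→d11:-→d12:H1→d13:-→d14:-→d15:-→d16:H2→d17:-→d18:-→d19:-→d20:-→d21:-→d22:H3 -> H3
  + 224.116.80.0/20 (H3) depth=20
  lookup 224.116.92.5: bits 1110000001110100010111 walk d0:-→d1:-→d2:-→d3:-→d4:-→d5:-→d6:-→d7:-→d8:-→d9:-→d10:-→d11:-→d12:H1→d13:-→d14:-→d15:-→d16:H2→d17:-→d18:-→d19:-→d20:H3→d21:-→d22:H3 -> H3
  - 208.0.0.0/12 clear@12
  + 237.221.189.192/28 (H1) depth=28
  - 224.116.92.0/22 clear@22

== LOOKUPS ==
["H1","no-route","H1","H1","H4","no-route","H1","H0","H0","H1","H3","H3"]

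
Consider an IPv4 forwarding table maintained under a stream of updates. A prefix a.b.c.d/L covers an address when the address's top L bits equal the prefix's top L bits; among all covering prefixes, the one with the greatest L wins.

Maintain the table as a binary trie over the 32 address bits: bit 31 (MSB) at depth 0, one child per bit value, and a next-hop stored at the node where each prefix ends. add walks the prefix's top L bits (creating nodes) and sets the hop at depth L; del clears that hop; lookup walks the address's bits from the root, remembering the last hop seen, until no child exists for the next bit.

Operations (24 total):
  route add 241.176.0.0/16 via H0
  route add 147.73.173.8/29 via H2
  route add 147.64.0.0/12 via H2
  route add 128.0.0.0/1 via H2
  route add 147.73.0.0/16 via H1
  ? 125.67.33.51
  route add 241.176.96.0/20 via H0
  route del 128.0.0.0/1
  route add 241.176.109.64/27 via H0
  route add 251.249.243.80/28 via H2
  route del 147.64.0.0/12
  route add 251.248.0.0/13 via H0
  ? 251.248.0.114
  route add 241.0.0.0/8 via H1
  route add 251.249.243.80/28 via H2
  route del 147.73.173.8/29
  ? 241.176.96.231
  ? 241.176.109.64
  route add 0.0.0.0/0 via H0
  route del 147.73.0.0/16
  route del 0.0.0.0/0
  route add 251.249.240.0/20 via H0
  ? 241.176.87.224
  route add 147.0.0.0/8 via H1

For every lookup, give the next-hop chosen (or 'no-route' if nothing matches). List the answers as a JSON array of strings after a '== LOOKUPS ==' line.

Apply in order:
  + 241.176.0.0/16 (H0) depth=16
  + 147.73.173.8/29 (H2) depth=29
  + 147.64.0.0/12 (H2) depth=12
  + 128.0.0.0/1 (H2) depth=1
  + 147.73.0.0/16 (H1) depth=16
  Q 125.67.33.51: descend ε ; hops seen [∅] ; pick no-route
  + 241.176.96.0/20 (H0) depth=20
  - 128.0.0.0/1 clear@1
  + 241.176.109.64/27 (H0) depth=27
  + 251.249.243.80/28 (H2) depth=28
  - 147.64.0.0/12 clear@12
  + 251.248.0.0/13 (H0) depth=13
  Q 251.248.0.114: descend 111110111111100 ; hops seen [H0] ; pick H0
  + 241.0.0.0/8 (H1) depth=8
  + 251.249.243.80/28 (H2) depth=28
  - 147.73.173.8/29 clear@29
  Q 241.176.96.231: descend 11110001101100000110 ; hops seen [H1,H0,H0] ; pick H0
  Q 241.176.109.64: descend 111100011011000001101101010 ; hops seen [H1,H0,H0,H0] ; pick H0
  + 0.0.0.0/0 (H0) depth=0
  - 147.73.0.0/16 clear@16
  - 0.0.0.0/0 clear@0
  + 251.249.240.0/20 (H0) depth=20
  Q 241.176.87.224: descend 111100011011000001 ; hops seen [H1,H0] ; pick H0
  + 147.0.0.0/8 (H1) depth=8

== LOOKUPS ==
["no-route","H0","H0","H0","H0"]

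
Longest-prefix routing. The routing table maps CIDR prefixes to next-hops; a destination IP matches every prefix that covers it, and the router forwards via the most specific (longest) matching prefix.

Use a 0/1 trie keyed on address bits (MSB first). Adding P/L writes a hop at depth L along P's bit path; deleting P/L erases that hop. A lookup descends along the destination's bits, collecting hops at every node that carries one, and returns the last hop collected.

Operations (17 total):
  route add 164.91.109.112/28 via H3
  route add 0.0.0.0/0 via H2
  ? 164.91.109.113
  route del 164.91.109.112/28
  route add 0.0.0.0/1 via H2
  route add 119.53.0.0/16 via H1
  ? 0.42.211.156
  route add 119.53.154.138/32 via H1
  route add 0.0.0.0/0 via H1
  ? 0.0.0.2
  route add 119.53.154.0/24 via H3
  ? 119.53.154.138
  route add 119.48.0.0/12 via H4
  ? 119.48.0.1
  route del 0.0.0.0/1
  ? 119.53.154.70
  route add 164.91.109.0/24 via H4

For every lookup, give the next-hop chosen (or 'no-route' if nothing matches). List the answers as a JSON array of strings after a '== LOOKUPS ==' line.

Process each operation:
  + 164.91.109.112/28 (H3) depth=28
  + 0.0.0.0/0 (H2) depth=0
  lookup 164.91.109.113: bits 1010010001011011011011010111 walk d0:H2→d1:-→d2:-→d3:-→d4:-→d5:-→d6:-→d7:-→d8:-→d9:-→d10:-→d11:-→d12:-→d13:-→d14:-→d15:-→d16:-→d17:-→d18:-→d19:-→d20:-→d21:-→d22:-→d23:-→d24:-→d25:-→d26:-→d27:-→d28:H3 -> H3
  - 164.91.109.112/28 clear@28
  + 0.0.0.0/1 (H2) depth=1
  + 119.53.0.0/16 (H1) depth=16
  lookup 0.42.211.156: bits 0 walk d0:H2→d1:H2 -> H2
  + 119.53.154.138/32 (H1) depth=32
  + 0.0.0.0/0 (H1) depth=0
  lookup 0.0.0.2: bits 0 walk d0:H1→d1:H2 -> H2
  + 119.53.154.0/24 (H3) depth=24
  lookup 119.53.154.138: bits 01110111001101011001101010001010 walk d0:H1→d1:H2→d2:-→d3:-→d4:-→d5:-→d6:-→d7:-→d8:-→d9:-→d10:-→d11:-→d12:-→d13:-→d14:-→d15:-→d16:H1→d17:-→d18:-→d19:-→d20:-→d21:-→d22:-→d23:-→d24:H3→d25:-→d26:-→d27:-→d28:-→d29:-→d30:-→d31:-→d32:H1 -> H1
  + 119.48.0.0/12 (H4) depth=12
  lookup 119.48.0.1: bits 0111011100110 walk d0:H1→d1:H2→d2:-→d3:-→d4:-→d5:-→d6:-→d7:-→d8:-→d9:-→d10:-→d11:-→d12:H4→d13:- -> H4
  - 0.0.0.0/1 clear@1
  lookup 119.53.154.70: bits 011101110011010110011010 walk d0:H1→d1:-→d2:-→d3:-→d4:-→d5:-→d6:-→d7:-→d8:-→d9:-→d10:-→d11:-→d12:H4→d13:-→d14:-→d15:-→d16:H1→d17:-→d18:-→d19:-→d20:-→d21:-→d22:-→d23:-→d24:H3 -> H3
  + 164.91.109.0/24 (H4) depth=24

== LOOKUPS ==
["H3","H2","H2","H1","H4","H3"]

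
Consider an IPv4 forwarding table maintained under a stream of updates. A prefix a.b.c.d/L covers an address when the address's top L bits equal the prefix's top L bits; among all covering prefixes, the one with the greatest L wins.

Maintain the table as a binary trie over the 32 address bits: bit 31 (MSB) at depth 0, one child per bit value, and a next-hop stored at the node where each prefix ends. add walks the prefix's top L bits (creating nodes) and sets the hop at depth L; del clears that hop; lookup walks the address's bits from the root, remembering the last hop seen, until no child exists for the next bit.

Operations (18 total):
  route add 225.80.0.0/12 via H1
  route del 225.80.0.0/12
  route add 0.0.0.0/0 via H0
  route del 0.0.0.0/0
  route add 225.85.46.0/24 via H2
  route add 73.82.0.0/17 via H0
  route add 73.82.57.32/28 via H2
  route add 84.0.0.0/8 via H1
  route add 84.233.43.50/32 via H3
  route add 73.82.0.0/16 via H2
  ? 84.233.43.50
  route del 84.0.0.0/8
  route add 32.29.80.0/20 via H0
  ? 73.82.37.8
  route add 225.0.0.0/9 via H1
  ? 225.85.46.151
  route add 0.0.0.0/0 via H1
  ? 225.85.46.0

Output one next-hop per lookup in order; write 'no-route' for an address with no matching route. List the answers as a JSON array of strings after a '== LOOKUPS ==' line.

Process each operation:
  + 225.80.0.0/12 (H1) depth=12
  del 225.80.0.0/12 (clear depth 12)
  + 0.0.0.0/0 (H0) depth=0
  del 0.0.0.0/0 (clear depth 0)
  + 225.85.46.0/24 (H2) depth=24
  + 73.82.0.0/17 (H0) depth=17
  + 73.82.57.32/28 (H2) depth=28
  + 84.0.0.0/8 (H1) depth=8
  + 84.233.43.50/32 (H3) depth=32
  + 73.82.0.0/16 (H2) depth=16
  lookup 84.233.43.50: bits 01010100111010010010101100110010 walk d0:-→d1:-→d2:-→d3:-→d4:-→d5:-→d6:-→d7:-→d8:H1→d9:-→d10:-→d11:-→d12:-→d13:-→d14:-→d15:-→d16:-→d17:-→d18:-→d19:-→d20:-→d21:-→d22:-→d23:-→d24:-→d25:-→d26:-→d27:-→d28:-→d29:-→d30:-→d31:-→d32:H3 -> H3
  del 84.0.0.0/8 (clear depth 8)
  + 32.29.80.0/20 (H0) depth=20
  lookup 73.82.37.8: bits 0100100101010010001 walk d0:-→d1:-→d2:-→d3:-→d4:-→d5:-→d6:-→d7:-→d8:-→d9:-→d10:-→d11:-→d12:-→d13:-→d14:-→d15:-→d16:H2→d17:H0→d18:-→d19:- -> H0
  + 225.0.0.0/9 (H1) depth=9
  lookup 225.85.46.151: bits 111000010101010100101110 walk d0:-→d1:-→d2:-→d3:-→d4:-→d5:-→d6:-→d7:-→d8:-→d9:H1→d10:-→d11:-→d12:-→d13:-→d14:-→d15:-→d16:-→d17:-→d18:-→d19:-→d20:-→d21:-→d22:-→d23:-→d24:H2 -> H2
  + 0.0.0.0/0 (H1) depth=0
  lookup 225.85.46.0: bits 111000010101010100101110 walk d0:H1→d1:-→d2:-→d3:-→d4:-→d5:-→d6:-→d7:-→d8:-→d9:H1→d10:-→d11:-→d12:-→d13:-→d14:-→d15:-→d16:-→d17:-→d18:-→d19:-→d20:-→d21:-→d22:-→d23:-→d24:H2 -> H2

== LOOKUPS ==
["H3","H0","H2","H2"]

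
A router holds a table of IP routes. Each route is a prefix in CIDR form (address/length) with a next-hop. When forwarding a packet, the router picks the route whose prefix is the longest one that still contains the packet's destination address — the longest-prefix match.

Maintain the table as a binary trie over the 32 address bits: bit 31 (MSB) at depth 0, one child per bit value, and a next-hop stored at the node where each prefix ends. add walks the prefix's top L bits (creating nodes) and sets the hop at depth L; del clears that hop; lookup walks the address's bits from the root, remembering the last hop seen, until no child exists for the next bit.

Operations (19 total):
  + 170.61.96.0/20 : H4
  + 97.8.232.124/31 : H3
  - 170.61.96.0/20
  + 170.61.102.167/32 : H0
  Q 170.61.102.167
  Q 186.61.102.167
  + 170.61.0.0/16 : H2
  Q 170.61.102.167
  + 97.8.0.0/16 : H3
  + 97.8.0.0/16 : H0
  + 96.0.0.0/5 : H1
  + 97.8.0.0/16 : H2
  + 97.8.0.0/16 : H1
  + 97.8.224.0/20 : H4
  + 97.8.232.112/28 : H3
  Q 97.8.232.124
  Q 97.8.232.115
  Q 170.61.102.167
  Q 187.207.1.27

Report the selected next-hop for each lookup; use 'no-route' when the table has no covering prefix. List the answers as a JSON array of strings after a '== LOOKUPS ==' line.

Trace:
  add 170.61.96.0/20 -> H4 at depth 20
  add 97.8.232.124/31 -> H3 at depth 31
  - 170.61.96.0/20 clear@20
  add 170.61.102.167/32 -> H0 at depth 32
  lookup 170.61.102.167: bits 10101010001111010110011010100111 walk d0:-→d1:-→d2:-→d3:-→d4:-→d5:-→d6:-→d7:-→d8:-→d9:-→d10:-→d11:-→d12:-→d13:-→d14:-→d15:-→d16:-→d17:-→d18:-→d19:-→d20:-→d21:-→d22:-→d23:-→d24:-→d25:-→d26:-→d27:-→d28:-→d29:-→d30:-→d31:-→d32:H0 -> H0
  lookup 186.61.102.167: bits 101 walk d0:-→d1:-→d2:-→d3:- -> no-route
  add 170.61.0.0/16 -> H2 at depth 16
  lookup 170.61.102.167: bits 10101010001111010110011010100111 walk d0:-→d1:-→d2:-→d3:-→d4:-→d5:-→d6:-→d7:-→d8:-→d9:-→d10:-→d11:-→d12:-→d13:-→d14:-→d15:-→d16:H2→d17:-→d18:-→d19:-→d20:-→d21:-→d22:-→d23:-→d24:-→d25:-→d26:-→d27:-→d28:-→d29:-→d30:-→d31:-→d32:H0 -> H0
  add 97.8.0.0/16 -> H3 at depth 16
  add 97.8.0.0/16 -> H0 at depth 16
  add 96.0.0.0/5 -> H1 at depth 5
  add 97.8.0.0/16 -> H2 at depth 16
  add 97.8.0.0/16 -> H1 at depth 16
  add 97.8.224.0/20 -> H4 at depth 20
  add 97.8.232.112/28 -> H3 at depth 28
  lookup 97.8.232.124: bits 0110000100001000111010000111110 walk d0:-→d1:-→d2:-→d3:-→d4:-→d5:H1→d6:-→d7:-→d8:-→d9:-→d10:-→d11:-→d12:-→d13:-→d14:-→d15:-→d16:H1→d17:-→d18:-→d19:-→d20:H4→d21:-→d22:-→d23:-→d24:-→d25:-→d26:-→d27:-→d28:H3→d29:-→d30:-→d31:H3 -> H3
  lookup 97.8.232.115: bits 0110000100001000111010000111 walk d0:-→d1:-→d2:-→d3:-→d4:-→d5:H1→d6:-→d7:-→d8:-→d9:-→d10:-→d11:-→d12:-→d13:-→d14:-→d15:-→d16:H1→d17:-→d18:-→d19:-→d20:H4→d21:-→d22:-→d23:-→d24:-→d25:-→d26:-→d27:-→d28:H3 -> H3
  lookup 170.61.102.167: bits 10101010001111010110011010100111 walk d0:-→d1:-→d2:-→d3:-→d4:-→d5:-→d6:-→d7:-→d8:-→d9:-→d10:-→d11:-→d12:-→d13:-→d14:-→d15:-→d16:H2→d17:-→d18:-→d19:-→d20:-→d21:-→d22:-→d23:-→d24:-→d25:-→d26:-→d27:-→d28:-→d29:-→d30:-→d31:-→d32:H0 -> H0
  lookup 187.207.1.27: bits 101 walk d0:-→d1:-→d2:-→d3:- -> no-route

== LOOKUPS ==
["H0","no-route","H0","H3","H3","H0","no-route"]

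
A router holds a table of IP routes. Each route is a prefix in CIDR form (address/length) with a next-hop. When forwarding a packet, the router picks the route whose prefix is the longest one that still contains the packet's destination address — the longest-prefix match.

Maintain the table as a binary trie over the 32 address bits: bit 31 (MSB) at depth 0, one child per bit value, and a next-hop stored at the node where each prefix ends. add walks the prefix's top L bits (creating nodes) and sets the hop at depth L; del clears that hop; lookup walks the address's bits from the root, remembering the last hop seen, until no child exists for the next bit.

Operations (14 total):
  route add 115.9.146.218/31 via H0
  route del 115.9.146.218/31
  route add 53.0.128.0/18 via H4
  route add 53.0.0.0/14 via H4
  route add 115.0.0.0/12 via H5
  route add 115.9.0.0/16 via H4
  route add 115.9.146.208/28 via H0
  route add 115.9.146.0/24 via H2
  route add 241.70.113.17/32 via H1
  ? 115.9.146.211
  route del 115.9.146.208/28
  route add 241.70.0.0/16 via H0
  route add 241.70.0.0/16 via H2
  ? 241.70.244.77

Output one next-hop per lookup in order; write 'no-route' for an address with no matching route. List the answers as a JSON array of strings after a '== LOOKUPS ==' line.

Apply in order:
  add 115.9.146.218/31 -> H0 at depth 31
  del 115.9.146.218/31 (clear depth 31)
  add 53.0.128.0/18 -> H4 at depth 18
  add 53.0.0.0/14 -> H4 at depth 14
  add 115.0.0.0/12 -> H5 at depth 12
  add 115.9.0.0/16 -> H4 at depth 16
  add 115.9.146.208/28 -> H0 at depth 28
  add 115.9.146.0/24 -> H2 at depth 24
  add 241.70.113.17/32 -> H1 at depth 32
  Q 115.9.146.211: descend 0111001100001001100100101101 ; hops seen [H5,H4,H2,H0] ; pick H0
  del 115.9.146.208/28 (clear depth 28)
  add 241.70.0.0/16 -> H0 at depth 16
  add 241.70.0.0/16 -> H2 at depth 16
  Q 241.70.244.77: descend 1111000101000110 ; hops seen [H2] ; pick H2

== LOOKUPS ==
["H0","H2"]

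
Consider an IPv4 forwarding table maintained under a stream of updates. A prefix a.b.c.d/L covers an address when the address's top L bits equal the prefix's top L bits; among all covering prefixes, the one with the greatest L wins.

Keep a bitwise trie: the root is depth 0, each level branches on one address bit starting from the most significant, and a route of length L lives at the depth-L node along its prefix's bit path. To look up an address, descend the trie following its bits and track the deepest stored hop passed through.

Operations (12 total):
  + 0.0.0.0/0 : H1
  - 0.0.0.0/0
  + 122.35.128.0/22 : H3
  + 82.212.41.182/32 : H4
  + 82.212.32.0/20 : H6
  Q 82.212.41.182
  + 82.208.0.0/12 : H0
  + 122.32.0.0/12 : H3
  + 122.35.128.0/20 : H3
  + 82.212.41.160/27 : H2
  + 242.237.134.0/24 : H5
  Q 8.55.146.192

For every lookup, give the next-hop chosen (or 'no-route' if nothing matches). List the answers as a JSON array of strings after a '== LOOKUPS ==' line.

Trace:
  add 0.0.0.0/0 -> H1 at depth 0
  del 0.0.0.0/0 (clear depth 0)
  add 122.35.128.0/22 -> H3 at depth 22
  add 82.212.41.182/32 -> H4 at depth 32
  add 82.212.32.0/20 -> H6 at depth 20
  Q 82.212.41.182: descend 01010010110101000010100110110110 ; hops seen [H6,H4] ; pick H4
  add 82.208.0.0/12 -> H0 at depth 12
  add 122.32.0.0/12 -> H3 at depth 12
  add 122.35.128.0/20 -> H3 at depth 20
  add 82.212.41.160/27 -> H2 at depth 27
  add 242.237.134.0/24 -> H5 at depth 24
  Q 8.55.146.192: descend 0 ; hops seen [∅] ; pick no-route

== LOOKUPS ==
["H4","no-route"]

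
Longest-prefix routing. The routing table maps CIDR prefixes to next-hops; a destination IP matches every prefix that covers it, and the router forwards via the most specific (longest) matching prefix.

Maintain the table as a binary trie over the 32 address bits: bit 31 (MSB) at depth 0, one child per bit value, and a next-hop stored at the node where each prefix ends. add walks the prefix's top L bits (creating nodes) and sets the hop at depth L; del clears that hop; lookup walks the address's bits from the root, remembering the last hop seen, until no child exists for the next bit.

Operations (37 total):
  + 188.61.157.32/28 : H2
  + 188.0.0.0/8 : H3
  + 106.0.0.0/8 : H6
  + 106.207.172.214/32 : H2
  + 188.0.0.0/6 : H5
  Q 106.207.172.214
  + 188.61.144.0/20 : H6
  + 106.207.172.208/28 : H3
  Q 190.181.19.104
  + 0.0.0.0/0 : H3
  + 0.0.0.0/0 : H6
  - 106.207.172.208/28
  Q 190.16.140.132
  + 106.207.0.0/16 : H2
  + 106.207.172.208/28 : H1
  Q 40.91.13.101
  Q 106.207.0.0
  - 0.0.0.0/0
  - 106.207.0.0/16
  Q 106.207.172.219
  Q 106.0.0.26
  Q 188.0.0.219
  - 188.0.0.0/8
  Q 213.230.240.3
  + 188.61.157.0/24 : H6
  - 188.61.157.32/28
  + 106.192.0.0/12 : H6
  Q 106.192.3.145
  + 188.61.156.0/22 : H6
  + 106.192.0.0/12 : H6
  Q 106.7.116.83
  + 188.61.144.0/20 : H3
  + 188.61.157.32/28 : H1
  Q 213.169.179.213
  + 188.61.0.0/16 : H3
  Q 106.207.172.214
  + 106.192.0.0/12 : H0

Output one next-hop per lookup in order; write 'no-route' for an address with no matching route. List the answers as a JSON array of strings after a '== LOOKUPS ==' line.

Apply in order:
  + 188.61.157.32/28 (H2) depth=28
  + 188.0.0.0/8 (H3) depth=8
  + 106.0.0.0/8 (H6) depth=8
  + 106.207.172.214/32 (H2) depth=32
  + 188.0.0.0/6 (H5) depth=6
  lookup 106.207.172.214: bits 01101010110011111010110011010110 walk d0:-→d1:-→d2:-→d3:-→d4:-→d5:-→d6:-→d7:-→d8:H6→d9:-→d10:-→d11:-→d12:-→d13:-→d14:-→d15:-→d16:-→d17:-→d18:-→d19:-→d20:-→d21:-→d22:-→d23:-→d24:-→d25:-→d26:-→d27:-→d28:-→d29:-→d30:-→d31:-→d32:H2 -> H2
  + 188.61.144.0/20 (H6) depth=20
  + 106.207.172.208/28 (H3) depth=28
  lookup 190.181.19.104: bits 101111 walk d0:-→d1:-→d2:-→d3:-→d4:-→d5:-→d6:H5 -> H5
  + 0.0.0.0/0 (H3) depth=0
  + 0.0.0.0/0 (H6) depth=0
  - 106.207.172.208/28 clear@28
  lookup 190.16.140.132: bits 101111 walk d0:H6→d1:-→d2:-→d3:-→d4:-→d5:-→d6:H5 -> H5
  + 106.207.0.0/16 (H2) depth=16
  + 106.207.172.208/28 (H1) depth=28
  lookup 40.91.13.101: bits 0 walk d0:H6→d1:- -> H6
  lookup 106.207.0.0: bits 0110101011001111 walk d0:H6→d1:-→d2:-→d3:-→d4:-→d5:-→d6:-→d7:-→d8:H6→d9:-→d10:-→d11:-→d12:-→d13:-→d14:-→d15:-→d16:H2 -> H2
  - 0.0.0.0/0 clear@0
  - 106.207.0.0/16 clear@16
  lookup 106.207.172.219: bits 0110101011001111101011001101 walk d0:-→d1:-→d2:-→d3:-→d4:-→d5:-→d6:-→d7:-→d8:H6→d9:-→d10:-→d11:-→d12:-→d13:-→d14:-→d15:-→d16:-→d17:-→d18:-→d19:-→d20:-→d21:-→d22:-→d23:-→d24:-→d25:-→d26:-→d27:-→d28:H1 -> H1
  lookup 106.0.0.26: bits 01101010 walk d0:-→d1:-→d2:-→d3:-→d4:-→d5:-→d6:-→d7:-→d8:H6 -> H6
  lookup 188.0.0.219: bits 1011110000 walk d0:-→d1:-→d2:-→d3:-→d4:-→d5:-→d6:H5→d7:-→d8:H3→d9:-→d10:- -> H3
  - 188.0.0.0/8 clear@8
  lookup 213.230.240.3: bits 1 walk d0:-→d1:- -> no-route
  + 188.61.157.0/24 (H6) depth=24
  - 188.61.157.32/28 clear@28
  + 106.192.0.0/12 (H6) depth=12
  lookup 106.192.3.145: bits 011010101100 walk d0:-→d1:-→d2:-→d3:-→d4:-→d5:-→d6:-→d7:-→d8:H6→d9:-→d10:-→d11:-→d12:H6 -> H6
  + 188.61.156.0/22 (H6) depth=22
  + 106.192.0.0/12 (H6) depth=12
  lookup 106.7.116.83: bits 01101010 walk d0:-→d1:-→d2:-→d3:-→d4:-→d5:-→d6:-→d7:-→d8:H6 -> H6
  + 188.61.144.0/20 (H3) depth=20
  + 188.61.157.32/28 (H1) depth=28
  lookup 213.169.179.213: bits 1 walk d0:-→d1:- -> no-route
  + 188.61.0.0/16 (H3) depth=16
  lookup 106.207.172.214: bits 01101010110011111010110011010110 walk d0:-→d1:-→d2:-→d3:-→d4:-→d5:-→d6:-→d7:-→d8:H6→d9:-→d10:-→d11:-→d12:H6→d13:-→d14:-→d15:-→d16:-→d17:-→d18:-→d19:-→d20:-→d21:-→d22:-→d23:-→d24:-→d25:-→d26:-→d27:-→d28:H1→d29:-→d30:-→d31:-→d32:H2 -> H2
  + 106.192.0.0/12 (H0) depth=12

== LOOKUPS ==
["H2","H5","H5","H6","H2","H1","H6","H3","no-route","H6","H6","no-route","H2"]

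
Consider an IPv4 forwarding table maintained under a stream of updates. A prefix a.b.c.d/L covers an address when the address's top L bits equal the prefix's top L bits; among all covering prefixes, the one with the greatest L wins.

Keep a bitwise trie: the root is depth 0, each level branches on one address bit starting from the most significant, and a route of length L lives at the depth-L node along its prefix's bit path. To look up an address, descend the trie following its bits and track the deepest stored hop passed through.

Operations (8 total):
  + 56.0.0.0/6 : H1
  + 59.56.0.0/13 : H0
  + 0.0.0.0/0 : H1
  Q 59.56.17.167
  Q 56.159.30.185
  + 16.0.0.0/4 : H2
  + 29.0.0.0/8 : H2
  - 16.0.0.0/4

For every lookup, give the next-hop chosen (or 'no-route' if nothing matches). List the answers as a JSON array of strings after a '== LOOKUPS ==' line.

Process each operation:
  add 56.0.0.0/6 -> H1 at depth 6
  add 59.56.0.0/13 -> H0 at depth 13
  add 0.0.0.0/0 -> H1 at depth 0
  Q 59.56.17.167: descend 0011101100111 ; hops seen [H1,H1,H0] ; pick H0
  Q 56.159.30.185: descend 001110 ; hops seen [H1,H1] ; pick H1
  add 16.0.0.0/4 -> H2 at depth 4
  add 29.0.0.0/8 -> H2 at depth 8
  - 16.0.0.0/4 clear@4

== LOOKUPS ==
["H0","H1"]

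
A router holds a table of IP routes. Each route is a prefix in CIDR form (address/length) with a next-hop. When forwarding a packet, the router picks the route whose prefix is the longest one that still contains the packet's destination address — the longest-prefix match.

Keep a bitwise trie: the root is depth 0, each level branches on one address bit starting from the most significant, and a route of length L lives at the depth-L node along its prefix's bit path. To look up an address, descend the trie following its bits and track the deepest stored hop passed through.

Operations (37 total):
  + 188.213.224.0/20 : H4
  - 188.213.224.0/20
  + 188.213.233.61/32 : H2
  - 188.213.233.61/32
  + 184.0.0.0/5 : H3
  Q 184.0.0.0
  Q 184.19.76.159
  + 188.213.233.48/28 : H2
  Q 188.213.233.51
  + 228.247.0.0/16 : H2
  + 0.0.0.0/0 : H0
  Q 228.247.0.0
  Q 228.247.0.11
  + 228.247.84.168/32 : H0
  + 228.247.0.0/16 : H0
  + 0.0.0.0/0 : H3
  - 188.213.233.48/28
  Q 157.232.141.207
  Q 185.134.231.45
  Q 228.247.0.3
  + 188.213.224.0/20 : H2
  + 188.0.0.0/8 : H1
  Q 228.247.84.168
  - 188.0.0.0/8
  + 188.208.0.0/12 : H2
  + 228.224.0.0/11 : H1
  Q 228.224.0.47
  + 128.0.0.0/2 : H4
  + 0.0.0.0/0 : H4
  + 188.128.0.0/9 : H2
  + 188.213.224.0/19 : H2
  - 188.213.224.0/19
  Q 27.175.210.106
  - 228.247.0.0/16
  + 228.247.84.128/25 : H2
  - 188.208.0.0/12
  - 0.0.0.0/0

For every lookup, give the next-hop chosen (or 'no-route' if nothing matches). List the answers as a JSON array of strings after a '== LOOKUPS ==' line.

Apply in order:
  add 188.213.224.0/20 -> H4 at depth 20
  del 188.213.224.0/20 (clear depth 20)
  add 188.213.233.61/32 -> H2 at depth 32
  del 188.213.233.61/32 (clear depth 32)
  add 184.0.0.0/5 -> H3 at depth 5
  Q 184.0.0.0: descend 10111 ; hops seen [H3] ; pick H3
  Q 184.19.76.159: descend 10111 ; hops seen [H3] ; pick H3
  add 188.213.233.48/28 -> H2 at depth 28
  Q 188.213.233.51: descend 1011110011010101111010010011 ; hops seen [H3,H2] ; pick H2
  add 228.247.0.0/16 -> H2 at depth 16
  add 0.0.0.0/0 -> H0 at depth 0
  Q 228.247.0.0: descend 1110010011110111 ; hops seen [H0,H2] ; pick H2
  Q 228.247.0.11: descend 1110010011110111 ; hops seen [H0,H2] ; pick H2
  add 228.247.84.168/32 -> H0 at depth 32
  add 228.247.0.0/16 -> H0 at depth 16
  add 0.0.0.0/0 -> H3 at depth 0
  del 188.213.233.48/28 (clear depth 28)
  Q 157.232.141.207: descend 10 ; hops seen [H3] ; pick H3
  Q 185.134.231.45: descend 10111 ; hops seen [H3,H3] ; pick H3
  Q 228.247.0.3: descend 11100100111101110 ; hops seen [H3,H0] ; pick H0
  add 188.213.224.0/20 -> H2 at depth 20
  add 188.0.0.0/8 -> H1 at depth 8
  Q 228.247.84.168: descend 11100100111101110101010010101000 ; hops seen [H3,H0,H0] ; pick H0
  del 188.0.0.0/8 (clear depth 8)
  add 188.208.0.0/12 -> H2 at depth 12
  add 228.224.0.0/11 -> H1 at depth 11
  Q 228.224.0.47: descend 11100100111 ; hops seen [H3,H1] ; pick H1
  add 128.0.0.0/2 -> H4 at depth 2
  add 0.0.0.0/0 -> H4 at depth 0
  add 188.128.0.0/9 -> H2 at depth 9
  add 188.213.224.0/19 -> H2 at depth 19
  del 188.213.224.0/19 (clear depth 19)
  Q 27.175.210.106: descend ε ; hops seen [H4] ; pick H4
  del 228.247.0.0/16 (clear depth 16)
  add 228.247.84.128/25 -> H2 at depth 25
  del 188.208.0.0/12 (clear depth 12)
  del 0.0.0.0/0 (clear depth 0)

== LOOKUPS ==
["H3","H3","H2","H2","H2","H3","H3","H0","H0","H1","H4"]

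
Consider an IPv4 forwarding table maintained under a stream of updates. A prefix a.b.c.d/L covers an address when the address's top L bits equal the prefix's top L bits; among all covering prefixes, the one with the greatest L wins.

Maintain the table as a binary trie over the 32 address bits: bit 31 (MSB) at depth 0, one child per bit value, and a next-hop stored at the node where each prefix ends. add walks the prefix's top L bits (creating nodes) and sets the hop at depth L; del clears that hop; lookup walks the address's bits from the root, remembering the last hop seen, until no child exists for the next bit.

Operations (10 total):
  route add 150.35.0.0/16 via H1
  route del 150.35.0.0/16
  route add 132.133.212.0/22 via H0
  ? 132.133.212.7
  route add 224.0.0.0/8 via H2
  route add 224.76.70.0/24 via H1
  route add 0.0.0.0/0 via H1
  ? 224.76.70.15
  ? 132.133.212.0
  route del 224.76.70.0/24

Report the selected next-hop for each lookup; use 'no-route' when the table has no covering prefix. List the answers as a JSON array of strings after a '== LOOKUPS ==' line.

Trace:
  + 150.35.0.0/16 (H1) depth=16
  del 150.35.0.0/16 (clear depth 16)
  + 132.133.212.0/22 (H0) depth=22
  Q 132.133.212.7: descend 1000010010000101110101 ; hops seen [H0] ; pick H0
  + 224.0.0.0/8 (H2) depth=8
  + 224.76.70.0/24 (H1) depth=24
  + 0.0.0.0/0 (H1) depth=0
  Q 224.76.70.15: descend 111000000100110001000110 ; hops seen [H1,H2,H1] ; pick H1
  Q 132.133.212.0: descend 1000010010000101110101 ; hops seen [H1,H0] ; pick H0
  del 224.76.70.0/24 (clear depth 24)

== LOOKUPS ==
["H0","H1","H0"]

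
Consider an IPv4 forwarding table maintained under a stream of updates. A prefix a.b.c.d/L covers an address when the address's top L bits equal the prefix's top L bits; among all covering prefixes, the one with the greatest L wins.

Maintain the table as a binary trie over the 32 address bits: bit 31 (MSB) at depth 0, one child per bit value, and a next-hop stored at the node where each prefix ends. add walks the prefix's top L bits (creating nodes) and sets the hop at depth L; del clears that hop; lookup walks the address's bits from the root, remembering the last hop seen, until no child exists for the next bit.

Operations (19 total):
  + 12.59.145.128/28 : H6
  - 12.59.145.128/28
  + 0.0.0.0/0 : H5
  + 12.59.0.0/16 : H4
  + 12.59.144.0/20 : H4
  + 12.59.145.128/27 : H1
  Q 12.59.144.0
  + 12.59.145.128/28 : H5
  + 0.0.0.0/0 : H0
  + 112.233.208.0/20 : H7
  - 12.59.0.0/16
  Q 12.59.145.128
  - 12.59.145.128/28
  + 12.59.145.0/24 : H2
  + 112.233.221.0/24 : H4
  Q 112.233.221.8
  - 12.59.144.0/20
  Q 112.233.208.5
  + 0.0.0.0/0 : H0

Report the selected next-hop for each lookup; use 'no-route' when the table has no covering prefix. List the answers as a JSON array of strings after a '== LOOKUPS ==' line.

Trace:
  + 12.59.145.128/28 (H6) depth=28
  - 12.59.145.128/28 clear@28
  + 0.0.0.0/0 (H5) depth=0
  + 12.59.0.0/16 (H4) depth=16
  + 12.59.144.0/20 (H4) depth=20
  + 12.59.145.128/27 (H1) depth=27
  lookup 12.59.144.0: bits 00001100001110111001000 walk d0:H5→d1:-→d2:-→d3:-→d4:-→d5:-→d6:-→d7:-→d8:-→d9:-→d10:-→d11:-→d12:-→d13:-→d14:-→d15:-→d16:H4→d17:-→d18:-→d19:-→d20:H4→d21:-→d22:-→d23:- -> H4
  + 12.59.145.128/28 (H5) depth=28
  + 0.0.0.0/0 (H0) depth=0
  + 112.233.208.0/20 (H7) depth=20
  - 12.59.0.0/16 clear@16
  lookup 12.59.145.128: bits 0000110000111011100100011000 walk d0:H0→d1:-→d2:-→d3:-→d4:-→d5:-→d6:-→d7:-→d8:-→d9:-→d10:-→d11:-→d12:-→d13:-→d14:-→d15:-→d16:-→d17:-→d18:-→d19:-→d20:H4→d21:-→d22:-→d23:-→d24:-→d25:-→d26:-→d27:H1→d28:H5 -> H5
  - 12.59.145.128/28 clear@28
  + 12.59.145.0/24 (H2) depth=24
  + 112.233.221.0/24 (H4) depth=24
  lookup 112.233.221.8: bits 011100001110100111011101 walk d0:H0→d1:-→d2:-→d3:-→d4:-→d5:-→d6:-→d7:-→d8:-→d9:-→d10:-→d11:-→d12:-→d13:-→d14:-→d15:-→d16:-→d17:-→d18:-→d19:-→d20:H7→d21:-→d22:-→d23:-→d24:H4 -> H4
  - 12.59.144.0/20 clear@20
  lookup 112.233.208.5: bits 01110000111010011101 walk d0:H0→d1:-→d2:-→d3:-→d4:-→d5:-→d6:-→d7:-→d8:-→d9:-→d10:-→d11:-→d12:-→d13:-→d14:-→d15:-→d16:-→d17:-→d18:-→d19:-→d20:H7 -> H7
  + 0.0.0.0/0 (H0) depth=0

== LOOKUPS ==
["H4","H5","H4","H7"]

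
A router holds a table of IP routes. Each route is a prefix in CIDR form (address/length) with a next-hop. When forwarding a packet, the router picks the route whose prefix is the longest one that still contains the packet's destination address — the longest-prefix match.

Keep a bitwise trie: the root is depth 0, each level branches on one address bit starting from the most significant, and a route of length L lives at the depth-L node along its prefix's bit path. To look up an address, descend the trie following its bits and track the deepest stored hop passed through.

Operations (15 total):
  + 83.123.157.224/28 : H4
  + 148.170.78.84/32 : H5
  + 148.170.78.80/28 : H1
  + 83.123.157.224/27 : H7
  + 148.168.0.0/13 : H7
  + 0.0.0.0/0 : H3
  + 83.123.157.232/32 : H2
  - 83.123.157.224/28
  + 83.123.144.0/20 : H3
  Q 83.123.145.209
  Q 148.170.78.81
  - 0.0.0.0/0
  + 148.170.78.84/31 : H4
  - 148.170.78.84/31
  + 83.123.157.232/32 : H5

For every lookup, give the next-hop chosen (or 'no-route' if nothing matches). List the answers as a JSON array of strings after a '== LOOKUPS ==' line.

Trace:
  add 83.123.157.224/28 -> H4 at depth 28
  add 148.170.78.84/32 -> H5 at depth 32
  add 148.170.78.80/28 -> H1 at depth 28
  add 83.123.157.224/27 -> H7 at depth 27
  add 148.168.0.0/13 -> H7 at depth 13
  add 0.0.0.0/0 -> H3 at depth 0
  add 83.123.157.232/32 -> H2 at depth 32
  - 83.123.157.224/28 clear@28
  add 83.123.144.0/20 -> H3 at depth 20
  ? 83.123.145.209  path d0:H3→d1:-→d2:-→d3:-→d4:-→d5:-→d6:-→d7:-→d8:-→d9:-→d10:-→d11:-→d12:-→d13:-→d14:-→d15:-→d16:-→d17:-→d18:-→d19:-→d20:H3  best=H3
  ? 148.170.78.81  path d0:H3→d1:-→d2:-→d3:-→d4:-→d5:-→d6:-→d7:-→d8:-→d9:-→d10:-→d11:-→d12:-→d13:H7→d14:-→d15:-→d16:-→d17:-→d18:-→d19:-→d20:-→d21:-→d22:-→d23:-→d24:-→d25:-→d26:-→d27:-→d28:H1→d29:-  best=H1
  - 0.0.0.0/0 clear@0
  add 148.170.78.84/31 -> H4 at depth 31
  - 148.170.78.84/31 clear@31
  add 83.123.157.232/32 -> H5 at depth 32

== LOOKUPS ==
["H3","H1"]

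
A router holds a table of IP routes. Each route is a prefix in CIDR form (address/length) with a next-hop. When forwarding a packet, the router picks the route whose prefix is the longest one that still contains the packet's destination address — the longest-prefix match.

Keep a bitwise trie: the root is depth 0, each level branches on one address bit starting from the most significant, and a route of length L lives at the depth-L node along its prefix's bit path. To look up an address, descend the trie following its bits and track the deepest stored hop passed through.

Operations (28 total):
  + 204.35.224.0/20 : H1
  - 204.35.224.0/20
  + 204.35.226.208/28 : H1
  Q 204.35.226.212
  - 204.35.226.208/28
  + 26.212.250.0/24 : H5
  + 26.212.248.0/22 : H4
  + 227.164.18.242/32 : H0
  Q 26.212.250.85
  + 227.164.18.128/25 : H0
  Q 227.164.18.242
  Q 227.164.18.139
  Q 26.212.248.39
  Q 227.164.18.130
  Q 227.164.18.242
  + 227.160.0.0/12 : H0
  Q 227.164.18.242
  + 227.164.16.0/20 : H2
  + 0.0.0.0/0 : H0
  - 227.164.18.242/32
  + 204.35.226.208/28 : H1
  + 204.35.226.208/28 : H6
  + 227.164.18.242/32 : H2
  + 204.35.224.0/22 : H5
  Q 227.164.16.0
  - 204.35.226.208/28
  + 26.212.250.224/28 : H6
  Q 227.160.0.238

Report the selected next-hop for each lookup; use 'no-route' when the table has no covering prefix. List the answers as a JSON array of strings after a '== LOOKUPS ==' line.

Process each operation:
  + 204.35.224.0/20 (H1) depth=20
  del 204.35.224.0/20 (clear depth 20)
  + 204.35.226.208/28 (H1) depth=28
  ? 204.35.226.212  path d0:-→d1:-→d2:-→d3:-→d4:-→d5:-→d6:-→d7:-→d8:-→d9:-→d10:-→d11:-→d12:-→d13:-→d14:-→d15:-→d16:-→d17:-→d18:-→d19:-→d20:-→d21:-→d22:-→d23:-→d24:-→d25:-→d26:-→d27:-→d28:H1  best=H1
  del 204.35.226.208/28 (clear depth 28)
  + 26.212.250.0/24 (H5) depth=24
  + 26.212.248.0/22 (H4) depth=22
  + 227.164.18.242/32 (H0) depth=32
  ? 26.212.250.85  path d0:-→d1:-→d2:-→d3:-→d4:-→d5:-→d6:-→d7:-→d8:-→d9:-→d10:-→d11:-→d12:-→d13:-→d14:-→d15:-→d16:-→d17:-→d18:-→d19:-→d20:-→d21:-→d22:H4→d23:-→d24:H5  best=H5
  + 227.164.18.128/25 (H0) depth=25
  ? 227.164.18.242  path d0:-→d1:-→d2:-→d3:-→d4:-→d5:-→d6:-→d7:-→d8:-→d9:-→d10:-→d11:-→d12:-→d13:-→d14:-→d15:-→d16:-→d17:-→d18:-→d19:-→d20:-→d21:-→d22:-→d23:-→d24:-→d25:H0→d26:-→d27:-→d28:-→d29:-→d30:-→d31:-→d32:H0  best=H0
  ? 227.164.18.139  path d0:-→d1:-→d2:-→d3:-→d4:-→d5:-→d6:-→d7:-→d8:-→d9:-→d10:-→d11:-→d12:-→d13:-→d14:-→d15:-→d16:-→d17:-→d18:-→d19:-→d20:-→d21:-→d22:-→d23:-→d24:-→d25:H0  best=H0
  ? 26.212.248.39  path d0:-→d1:-→d2:-→d3:-→d4:-→d5:-→d6:-→d7:-→d8:-→d9:-→d10:-→d11:-→d12:-→d13:-→d14:-→d15:-→d16:-→d17:-→d18:-→d19:-→d20:-→d21:-→d22:H4  best=H4
  ? 227.164.18.130  path d0:-→d1:-→d2:-→d3:-→d4:-→d5:-→d6:-→d7:-→d8:-→d9:-→d10:-→d11:-→d12:-→d13:-→d14:-→d15:-→d16:-→d17:-→d18:-→d19:-→d20:-→d21:-→d22:-→d23:-→d24:-→d25:H0  best=H0
  ? 227.164.18.242  path d0:-→d1:-→d2:-→d3:-→d4:-→d5:-→d6:-→d7:-→d8:-→d9:-→d10:-→d11:-→d12:-→d13:-→d14:-→d15:-→d16:-→d17:-→d18:-→d19:-→d20:-→d21:-→d22:-→d23:-→d24:-→d25:H0→d26:-→d27:-→d28:-→d29:-→d30:-→d31:-→d32:H0  best=H0
  + 227.160.0.0/12 (H0) depth=12
  ? 227.164.18.242  path d0:-→d1:-→d2:-→d3:-→d4:-→d5:-→d6:-→d7:-→d8:-→d9:-→d10:-→d11:-→d12:H0→d13:-→d14:-→d15:-→d16:-→d17:-→d18:-→d19:-→d20:-→d21:-→d22:-→d23:-→d24:-→d25:H0→d26:-→d27:-→d28:-→d29:-→d30:-→d31:-→d32:H0  best=H0
  + 227.164.16.0/20 (H2) depth=20
  + 0.0.0.0/0 (H0) depth=0
  del 227.164.18.242/32 (clear depth 32)
  + 204.35.226.208/28 (H1) depth=28
  + 204.35.226.208/28 (H6) depth=28
  + 227.164.18.242/32 (H2) depth=32
  + 204.35.224.0/22 (H5) depth=22
  ? 227.164.16.0  path d0:H0→d1:-→d2:-→d3:-→d4:-→d5:-→d6:-→d7:-→d8:-→d9:-→d10:-→d11:-→d12:H0→d13:-→d14:-→d15:-→d16:-→d17:-→d18:-→d19:-→d20:H2→d21:-→d22:-  best=H2
  del 204.35.226.208/28 (clear depth 28)
  + 26.212.250.224/28 (H6) depth=28
  ? 227.160.0.238  path d0:H0→d1:-→d2:-→d3:-→d4:-→d5:-→d6:-→d7:-→d8:-→d9:-→d10:-→d11:-→d12:H0→d13:-  best=H0

== LOOKUPS ==
["H1","H5","H0","H0","H4","H0","H0","H0","H2","H0"]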